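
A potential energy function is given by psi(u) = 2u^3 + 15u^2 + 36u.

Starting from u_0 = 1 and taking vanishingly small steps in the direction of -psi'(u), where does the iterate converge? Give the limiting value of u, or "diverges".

-2

psi'(u) = 6(u + 2)(u + 3), so psi'(1) = 72.
Gradient descent moves in the -psi' direction, i.e. u is decreasing.
The nearest critical point in that direction is u = -2, where psi'' = 6 > 0 (a local minimum). The iterate converges there.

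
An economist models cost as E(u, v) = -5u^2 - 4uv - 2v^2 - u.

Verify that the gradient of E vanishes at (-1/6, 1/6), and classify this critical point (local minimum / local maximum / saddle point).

∇E = (-10u - 4v - 1, -4u - 4v); substituting (-1/6, 1/6) gives ∇E = (0, 0), so (-1/6, 1/6) is indeed a critical point.
The Hessian of E is constant: H = [[-10, -4], [-4, -4]].
det(H) = (-10)·(-4) − (-4)² = 24.
det(H) > 0 and tr(H) = -14 < 0, so H is negative definite and the point is a local maximum.

local maximum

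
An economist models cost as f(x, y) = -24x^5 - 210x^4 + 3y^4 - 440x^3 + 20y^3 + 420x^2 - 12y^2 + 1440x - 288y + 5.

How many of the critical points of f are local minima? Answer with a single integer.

4

f separates as a function of x plus a function of y, so ∇f=0 decouples.
∂f/∂x = -120(x - 1)(x + 1)(x + 3)(x + 4) = 0 at x ∈ {-4, -3, -1, 1}; ∂f/∂y = 12(y - 2)(y + 3)(y + 4) = 0 at y ∈ {-4, -3, 2}.
The Hessian is diagonal: diag(f_xx, f_yy). Second derivatives: f_xx(-4)=1800, f_xx(-3)=-960, f_xx(-1)=1440, f_xx(1)=-4800; f_yy(-4)=72, f_yy(-3)=-60, f_yy(2)=360.
Local minima occur where both diagonal entries positive: (-4, -4), (-4, 2), (-1, -4), (-1, 2). Count: 4.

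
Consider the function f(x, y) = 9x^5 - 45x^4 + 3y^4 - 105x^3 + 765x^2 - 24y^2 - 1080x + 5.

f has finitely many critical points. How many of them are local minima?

f separates as a function of x plus a function of y, so ∇f=0 decouples.
∂f/∂x = 45(x - 4)(x - 2)(x - 1)(x + 3) = 0 at x ∈ {-3, 1, 2, 4}; ∂f/∂y = 12y(y - 2)(y + 2) = 0 at y ∈ {-2, 0, 2}.
The Hessian is diagonal: diag(f_xx, f_yy). Second derivatives: f_xx(-3)=-6300, f_xx(1)=540, f_xx(2)=-450, f_xx(4)=1890; f_yy(-2)=96, f_yy(0)=-48, f_yy(2)=96.
Local minima occur where both diagonal entries positive: (1, -2), (1, 2), (4, -2), (4, 2). Count: 4.

4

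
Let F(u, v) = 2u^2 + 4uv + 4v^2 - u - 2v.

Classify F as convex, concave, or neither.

convex

F is quadratic, so its Hessian is the constant matrix H = [[4, 4], [4, 8]].
det(H) = 16, tr(H) = 12.
det(H) > 0 and tr(H) > 0, so H is positive definite everywhere: convex.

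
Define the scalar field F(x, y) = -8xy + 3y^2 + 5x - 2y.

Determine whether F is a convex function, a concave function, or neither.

F is quadratic, so its Hessian is the constant matrix H = [[0, -8], [-8, 6]].
det(H) = -64, tr(H) = 6.
det(H) < 0, so H is indefinite: neither convex nor concave.

neither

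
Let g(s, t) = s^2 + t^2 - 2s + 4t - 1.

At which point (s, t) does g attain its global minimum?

(1, -2)

g(s,t) separates as P(s) + Q(t) − 1, so its minimum is min P + min Q − 1.
P'(s) = 2s - 2 vanishes at s ∈ {1}; Q'(t) = 2(t + 2) vanishes at t ∈ {-2}.
Local minima of P (where P''>0): P(1)=-1. Local minima of Q: Q(-2)=-4.
So the global minimum of g is P(1) + Q(-2) − 1 = -1 − 4 − 1 = -6, attained at (1, -2).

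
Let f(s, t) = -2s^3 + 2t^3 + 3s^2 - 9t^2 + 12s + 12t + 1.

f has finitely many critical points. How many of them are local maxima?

1

f separates as a function of s plus a function of t, so ∇f=0 decouples.
∂f/∂s = -6(s - 2)(s + 1) = 0 at s ∈ {-1, 2}; ∂f/∂t = 6(t - 2)(t - 1) = 0 at t ∈ {1, 2}.
The Hessian is diagonal: diag(f_ss, f_tt). Second derivatives: f_ss(-1)=18, f_ss(2)=-18; f_tt(1)=-6, f_tt(2)=6.
Local maxima occur where both diagonal entries negative: (2, 1). Count: 1.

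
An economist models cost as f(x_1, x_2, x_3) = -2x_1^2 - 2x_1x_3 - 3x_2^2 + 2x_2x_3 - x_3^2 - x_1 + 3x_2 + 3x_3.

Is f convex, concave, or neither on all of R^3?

f is quadratic, so its Hessian is the constant matrix H = [[-4, 0, -2], [0, -6, 2], [-2, 2, -2]].
Leading principal minors: -4, 24, -8.
Signs alternate −, +, − ⇒ H ≺ 0 ⇒ concave.

concave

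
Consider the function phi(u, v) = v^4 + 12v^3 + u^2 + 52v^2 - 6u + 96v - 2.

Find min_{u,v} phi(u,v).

-75

phi(u,v) separates as P(u) + Q(v) − 2, so its minimum is min P + min Q − 2.
P'(u) = 2u - 6 vanishes at u ∈ {3}; Q'(v) = 4(v + 2)(v + 3)(v + 4) vanishes at v ∈ {-4, -3, -2}.
Local minima of P (where P''>0): P(3)=-9. Local minima of Q: Q(-4)=-64, Q(-2)=-64.
So the global minimum of phi is P(3) + Q(-4) − 2 = -9 − 64 − 2 = -75, attained at (3, -4).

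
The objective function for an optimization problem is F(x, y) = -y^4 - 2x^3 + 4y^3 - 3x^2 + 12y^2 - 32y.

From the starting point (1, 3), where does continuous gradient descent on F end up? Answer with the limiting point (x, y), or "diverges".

F is separable, so gradient descent decouples: x follows -∂F/∂x, y follows -∂F/∂y.
∂F/∂x = -6x(x + 1); at x=1 this is -12, so x increases.
∂F/∂y = -4(y - 4)(y - 1)(y + 2); at y=3 this is 40, so y decreases.
The x-coordinate has no critical point in that direction and runs off to infinity.

diverges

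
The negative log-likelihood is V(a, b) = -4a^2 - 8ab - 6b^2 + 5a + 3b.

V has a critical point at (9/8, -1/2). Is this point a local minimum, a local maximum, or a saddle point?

local maximum

The Hessian of V is constant: H = [[-8, -8], [-8, -12]].
det(H) = (-8)·(-12) − (-8)² = 32.
det(H) > 0 and tr(H) = -20 < 0, so H is negative definite and the point is a local maximum.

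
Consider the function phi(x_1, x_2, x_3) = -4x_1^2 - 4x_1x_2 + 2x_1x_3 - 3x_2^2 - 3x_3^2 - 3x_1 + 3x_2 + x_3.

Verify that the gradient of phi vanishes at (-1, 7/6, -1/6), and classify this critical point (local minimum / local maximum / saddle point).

∇phi = (-8x_1 - 4x_2 + 2x_3 - 3, -4x_1 - 6x_2 + 3, 2x_1 - 6x_3 + 1); substituting (-1, 7/6, -1/6) gives ∇phi = (0, 0, 0), so (-1, 7/6, -1/6) is indeed a critical point.
The Hessian is constant: H = [[-8, -4, 2], [-4, -6, 0], [2, 0, -6]].
Leading principal minors: Δ₁ = -8, Δ₂ = 32, Δ₃ = -168.
The minors alternate sign starting negative (−, +, −), so H is negative definite: a local maximum.

local maximum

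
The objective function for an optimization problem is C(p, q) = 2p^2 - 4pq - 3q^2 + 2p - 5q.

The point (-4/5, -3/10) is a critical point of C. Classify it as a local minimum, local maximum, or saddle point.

saddle point

The Hessian of C is constant: H = [[4, -4], [-4, -6]].
det(H) = 4·(-6) − (-4)² = -40.
Since det(H) < 0, H is indefinite and the critical point is a saddle point.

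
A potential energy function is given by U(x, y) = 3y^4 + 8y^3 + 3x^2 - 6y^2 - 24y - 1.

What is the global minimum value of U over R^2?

-20

U(x,y) separates as P(x) + Q(y) − 1, so its minimum is min P + min Q − 1.
P'(x) = 6x vanishes at x ∈ {0}; Q'(y) = 12(y - 1)(y + 1)(y + 2) vanishes at y ∈ {-2, -1, 1}.
Local minima of P (where P''>0): P(0)=0. Local minima of Q: Q(-2)=8, Q(1)=-19.
So the global minimum of U is P(0) + Q(1) − 1 = 0 − 19 − 1 = -20, attained at (0, 1).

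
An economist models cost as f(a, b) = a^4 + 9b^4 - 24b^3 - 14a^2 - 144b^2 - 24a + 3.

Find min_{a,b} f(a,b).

f(a,b) separates as P(a) + Q(b) + 3, so its minimum is min P + min Q + 3.
P'(a) = 4(a - 3)(a + 1)(a + 2) vanishes at a ∈ {-2, -1, 3}; Q'(b) = 36b(b - 4)(b + 2) vanishes at b ∈ {-2, 0, 4}.
Local minima of P (where P''>0): P(-2)=8, P(3)=-117. Local minima of Q: Q(-2)=-240, Q(4)=-1536.
So the global minimum of f is P(3) + Q(4) + 3 = -117 − 1536 + 3 = -1650, attained at (3, 4).

-1650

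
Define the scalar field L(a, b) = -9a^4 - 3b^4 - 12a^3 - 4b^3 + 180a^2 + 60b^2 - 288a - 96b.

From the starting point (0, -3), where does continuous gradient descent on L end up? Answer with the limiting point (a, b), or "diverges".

(1, 1)

L is separable, so gradient descent decouples: a follows -∂L/∂a, b follows -∂L/∂b.
∂L/∂a = -36(a - 2)(a - 1)(a + 4); at a=0 this is -288, so a increases.
∂L/∂b = -12(b - 2)(b - 1)(b + 4); at b=-3 this is -240, so b increases.
a converges to its nearest critical value 1 (a local min of the a-part); b converges to 1. The iterate converges to (1, 1).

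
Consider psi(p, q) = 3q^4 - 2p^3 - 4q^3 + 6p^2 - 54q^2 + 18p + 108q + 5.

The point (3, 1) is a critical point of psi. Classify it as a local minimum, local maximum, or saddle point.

local maximum

The mixed partial ∂²psi/∂p∂q is 0, so the Hessian at any point is diag(psi_pp, psi_qq) = diag(12(-p + 1), 12(3q^2 - 2q - 9)).
At (3, 1): H = diag(-24, -96).
Both eigenvalues are negative, so H is negative definite: a local maximum.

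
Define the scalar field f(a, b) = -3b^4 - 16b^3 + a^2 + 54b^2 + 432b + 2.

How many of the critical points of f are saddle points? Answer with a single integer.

2

f separates as a function of a plus a function of b, so ∇f=0 decouples.
∂f/∂a = 2a = 0 at a ∈ {0}; ∂f/∂b = -12(b - 3)(b + 3)(b + 4) = 0 at b ∈ {-4, -3, 3}.
The Hessian is diagonal: diag(f_aa, f_bb). Second derivatives: f_aa(0)=2; f_bb(-4)=-84, f_bb(-3)=72, f_bb(3)=-504.
Saddle points occur where the two diagonal entries have opposite signs: (0, -4), (0, 3). Count: 2.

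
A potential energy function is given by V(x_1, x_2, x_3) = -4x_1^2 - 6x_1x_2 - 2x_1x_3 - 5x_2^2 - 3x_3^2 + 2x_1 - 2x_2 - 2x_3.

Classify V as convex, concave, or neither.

concave

V is quadratic, so its Hessian is the constant matrix H = [[-8, -6, -2], [-6, -10, 0], [-2, 0, -6]].
Leading principal minors: -8, 44, -224.
Signs alternate −, +, − ⇒ H ≺ 0 ⇒ concave.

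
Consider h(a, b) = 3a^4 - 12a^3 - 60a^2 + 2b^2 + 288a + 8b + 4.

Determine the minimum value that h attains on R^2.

-841

h(a,b) separates as P(a) + Q(b) + 4, so its minimum is min P + min Q + 4.
P'(a) = 12(a - 4)(a - 2)(a + 3) vanishes at a ∈ {-3, 2, 4}; Q'(b) = 4b + 8 vanishes at b ∈ {-2}.
Local minima of P (where P''>0): P(-3)=-837, P(4)=192. Local minima of Q: Q(-2)=-8.
So the global minimum of h is P(-3) + Q(-2) + 4 = -837 − 8 + 4 = -841, attained at (-3, -2).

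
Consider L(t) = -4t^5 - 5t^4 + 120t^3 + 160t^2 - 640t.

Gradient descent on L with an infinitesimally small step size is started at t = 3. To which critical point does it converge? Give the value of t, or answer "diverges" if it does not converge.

1

L'(t) = -20(t - 4)(t - 1)(t + 2)(t + 4), so L'(3) = 1400.
Gradient descent moves in the -L' direction, i.e. t is decreasing.
The nearest critical point in that direction is t = 1, where L'' = 900 > 0 (a local minimum). The iterate converges there.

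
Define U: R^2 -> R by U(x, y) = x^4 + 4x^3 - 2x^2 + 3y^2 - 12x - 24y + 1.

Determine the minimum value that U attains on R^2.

U(x,y) separates as P(x) + Q(y) + 1, so its minimum is min P + min Q + 1.
P'(x) = 4(x - 1)(x + 1)(x + 3) vanishes at x ∈ {-3, -1, 1}; Q'(y) = 6y - 24 vanishes at y ∈ {4}.
Local minima of P (where P''>0): P(-3)=-9, P(1)=-9. Local minima of Q: Q(4)=-48.
So the global minimum of U is P(-3) + Q(4) + 1 = -9 − 48 + 1 = -56, attained at (-3, 4).

-56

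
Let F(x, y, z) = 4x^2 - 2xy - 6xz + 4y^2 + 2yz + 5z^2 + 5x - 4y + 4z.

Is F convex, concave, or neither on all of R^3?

convex

F is quadratic, so its Hessian is the constant matrix H = [[8, -2, -6], [-2, 8, 2], [-6, 2, 10]].
Leading principal minors: 8, 60, 328.
All positive ⇒ H ≻ 0 ⇒ convex.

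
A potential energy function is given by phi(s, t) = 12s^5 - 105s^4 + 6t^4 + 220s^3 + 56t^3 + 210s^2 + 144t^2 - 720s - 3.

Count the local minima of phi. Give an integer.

4

phi separates as a function of s plus a function of t, so ∇phi=0 decouples.
∂phi/∂s = 60(s - 4)(s - 3)(s - 1)(s + 1) = 0 at s ∈ {-1, 1, 3, 4}; ∂phi/∂t = 24t(t + 3)(t + 4) = 0 at t ∈ {-4, -3, 0}.
The Hessian is diagonal: diag(phi_ss, phi_tt). Second derivatives: phi_ss(-1)=-2400, phi_ss(1)=720, phi_ss(3)=-480, phi_ss(4)=900; phi_tt(-4)=96, phi_tt(-3)=-72, phi_tt(0)=288.
Local minima occur where both diagonal entries positive: (1, -4), (1, 0), (4, -4), (4, 0). Count: 4.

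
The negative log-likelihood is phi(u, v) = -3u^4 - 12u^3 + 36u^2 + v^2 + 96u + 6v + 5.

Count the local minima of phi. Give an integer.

1

phi separates as a function of u plus a function of v, so ∇phi=0 decouples.
∂phi/∂u = -12(u - 2)(u + 1)(u + 4) = 0 at u ∈ {-4, -1, 2}; ∂phi/∂v = 2(v + 3) = 0 at v ∈ {-3}.
The Hessian is diagonal: diag(phi_uu, phi_vv). Second derivatives: phi_uu(-4)=-216, phi_uu(-1)=108, phi_uu(2)=-216; phi_vv(-3)=2.
Local minima occur where both diagonal entries positive: (-1, -3). Count: 1.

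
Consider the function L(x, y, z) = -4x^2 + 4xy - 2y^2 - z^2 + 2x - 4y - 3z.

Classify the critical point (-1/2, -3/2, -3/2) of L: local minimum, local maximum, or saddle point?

The Hessian is constant: H = [[-8, 4, 0], [4, -4, 0], [0, 0, -2]].
Leading principal minors: Δ₁ = -8, Δ₂ = 16, Δ₃ = -32.
The minors alternate sign starting negative (−, +, −), so H is negative definite: a local maximum.

local maximum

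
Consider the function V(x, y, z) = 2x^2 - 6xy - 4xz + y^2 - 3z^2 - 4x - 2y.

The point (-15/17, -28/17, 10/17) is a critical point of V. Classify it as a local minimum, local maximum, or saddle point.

saddle point

The Hessian is constant: H = [[4, -6, -4], [-6, 2, 0], [-4, 0, -6]].
Leading principal minors: Δ₁ = 4, Δ₂ = -28, Δ₃ = 136.
The minors fit neither the all-positive nor the alternating-sign pattern, so H is indefinite: a saddle point.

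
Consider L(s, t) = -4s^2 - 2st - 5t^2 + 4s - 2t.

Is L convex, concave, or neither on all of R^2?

L is quadratic, so its Hessian is the constant matrix H = [[-8, -2], [-2, -10]].
det(H) = 76, tr(H) = -18.
det(H) > 0 and tr(H) < 0, so H is negative definite everywhere: concave.

concave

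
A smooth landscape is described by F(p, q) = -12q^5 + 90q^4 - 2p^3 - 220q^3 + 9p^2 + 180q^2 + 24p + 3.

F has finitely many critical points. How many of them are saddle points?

4

F separates as a function of p plus a function of q, so ∇F=0 decouples.
∂F/∂p = -6(p - 4)(p + 1) = 0 at p ∈ {-1, 4}; ∂F/∂q = -60q(q - 3)(q - 2)(q - 1) = 0 at q ∈ {0, 1, 2, 3}.
The Hessian is diagonal: diag(F_pp, F_qq). Second derivatives: F_pp(-1)=30, F_pp(4)=-30; F_qq(0)=360, F_qq(1)=-120, F_qq(2)=120, F_qq(3)=-360.
Saddle points occur where the two diagonal entries have opposite signs: (-1, 1), (-1, 3), (4, 0), (4, 2). Count: 4.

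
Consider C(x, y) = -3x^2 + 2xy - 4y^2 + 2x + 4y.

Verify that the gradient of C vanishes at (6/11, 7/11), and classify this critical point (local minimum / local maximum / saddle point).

∇C = (-6x + 2y + 2, 2x - 8y + 4); substituting (6/11, 7/11) gives ∇C = (0, 0), so (6/11, 7/11) is indeed a critical point.
The Hessian of C is constant: H = [[-6, 2], [2, -8]].
det(H) = (-6)·(-8) − 2² = 44.
det(H) > 0 and tr(H) = -14 < 0, so H is negative definite and the point is a local maximum.

local maximum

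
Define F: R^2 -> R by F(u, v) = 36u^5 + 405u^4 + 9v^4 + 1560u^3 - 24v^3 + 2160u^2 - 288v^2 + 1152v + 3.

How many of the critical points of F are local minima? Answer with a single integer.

4

F separates as a function of u plus a function of v, so ∇F=0 decouples.
∂F/∂u = 180u(u + 2)(u + 3)(u + 4) = 0 at u ∈ {-4, -3, -2, 0}; ∂F/∂v = 36(v - 4)(v - 2)(v + 4) = 0 at v ∈ {-4, 2, 4}.
The Hessian is diagonal: diag(F_uu, F_vv). Second derivatives: F_uu(-4)=-1440, F_uu(-3)=540, F_uu(-2)=-720, F_uu(0)=4320; F_vv(-4)=1728, F_vv(2)=-432, F_vv(4)=576.
Local minima occur where both diagonal entries positive: (-3, -4), (-3, 4), (0, -4), (0, 4). Count: 4.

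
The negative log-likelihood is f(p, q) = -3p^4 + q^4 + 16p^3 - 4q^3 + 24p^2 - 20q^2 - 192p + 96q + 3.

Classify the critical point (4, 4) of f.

The mixed partial ∂²f/∂p∂q is 0, so the Hessian at any point is diag(f_pp, f_qq) = diag(12(-3p^2 + 8p + 4), 4(3q^2 - 6q - 10)).
At (4, 4): H = diag(-144, 56).
The eigenvalues have opposite signs, so H is indefinite: a saddle point.

saddle point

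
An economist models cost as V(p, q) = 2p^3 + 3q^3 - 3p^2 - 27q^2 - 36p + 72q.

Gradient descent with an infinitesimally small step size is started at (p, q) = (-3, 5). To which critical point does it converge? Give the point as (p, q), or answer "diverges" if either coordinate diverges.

V is separable, so gradient descent decouples: p follows -∂V/∂p, q follows -∂V/∂q.
∂V/∂p = 6(p - 3)(p + 2); at p=-3 this is 36, so p decreases.
∂V/∂q = 9(q - 4)(q - 2); at q=5 this is 27, so q decreases.
The p-coordinate has no critical point in that direction and runs off to infinity.

diverges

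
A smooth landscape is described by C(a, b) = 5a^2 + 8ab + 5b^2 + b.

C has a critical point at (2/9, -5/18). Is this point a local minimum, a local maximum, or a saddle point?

The Hessian of C is constant: H = [[10, 8], [8, 10]].
det(H) = 10·10 − 8² = 36.
det(H) > 0 and tr(H) = 20 > 0, so H is positive definite and the point is a local minimum.

local minimum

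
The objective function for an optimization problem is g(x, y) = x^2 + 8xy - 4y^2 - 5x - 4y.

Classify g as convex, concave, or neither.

g is quadratic, so its Hessian is the constant matrix H = [[2, 8], [8, -8]].
det(H) = -80, tr(H) = -6.
det(H) < 0, so H is indefinite: neither convex nor concave.

neither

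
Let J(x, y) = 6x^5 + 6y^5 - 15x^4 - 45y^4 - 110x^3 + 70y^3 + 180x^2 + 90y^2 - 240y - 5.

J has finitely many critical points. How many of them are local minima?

J separates as a function of x plus a function of y, so ∇J=0 decouples.
∂J/∂x = 30x(x - 4)(x - 1)(x + 3) = 0 at x ∈ {-3, 0, 1, 4}; ∂J/∂y = 30(y - 4)(y - 2)(y - 1)(y + 1) = 0 at y ∈ {-1, 1, 2, 4}.
The Hessian is diagonal: diag(J_xx, J_yy). Second derivatives: J_xx(-3)=-2520, J_xx(0)=360, J_xx(1)=-360, J_xx(4)=2520; J_yy(-1)=-900, J_yy(1)=180, J_yy(2)=-180, J_yy(4)=900.
Local minima occur where both diagonal entries positive: (0, 1), (0, 4), (4, 1), (4, 4). Count: 4.

4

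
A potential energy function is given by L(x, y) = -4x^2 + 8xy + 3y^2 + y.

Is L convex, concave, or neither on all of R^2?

neither

L is quadratic, so its Hessian is the constant matrix H = [[-8, 8], [8, 6]].
det(H) = -112, tr(H) = -2.
det(H) < 0, so H is indefinite: neither convex nor concave.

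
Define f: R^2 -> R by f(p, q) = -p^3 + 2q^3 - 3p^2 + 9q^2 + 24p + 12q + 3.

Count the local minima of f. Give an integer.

f separates as a function of p plus a function of q, so ∇f=0 decouples.
∂f/∂p = -3(p - 2)(p + 4) = 0 at p ∈ {-4, 2}; ∂f/∂q = 6(q + 1)(q + 2) = 0 at q ∈ {-2, -1}.
The Hessian is diagonal: diag(f_pp, f_qq). Second derivatives: f_pp(-4)=18, f_pp(2)=-18; f_qq(-2)=-6, f_qq(-1)=6.
Local minima occur where both diagonal entries positive: (-4, -1). Count: 1.

1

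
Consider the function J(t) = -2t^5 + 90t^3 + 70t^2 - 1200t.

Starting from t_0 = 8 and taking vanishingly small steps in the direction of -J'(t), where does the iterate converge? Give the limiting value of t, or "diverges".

J'(t) = -10(t - 5)(t - 2)(t + 3)(t + 4), so J'(8) = -23760.
Gradient descent moves in the -J' direction, i.e. t is increasing.
There is no critical point above t=8, and J' keeps the same sign, so the iterate runs off to +∞.

diverges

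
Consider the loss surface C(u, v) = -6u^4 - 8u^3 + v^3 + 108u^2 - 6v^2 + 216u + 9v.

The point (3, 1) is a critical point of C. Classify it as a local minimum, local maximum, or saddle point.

The mixed partial ∂²C/∂u∂v is 0, so the Hessian at any point is diag(C_uu, C_vv) = diag(24(-3u^2 - 2u + 9), 6(v - 2)).
At (3, 1): H = diag(-576, -6).
Both eigenvalues are negative, so H is negative definite: a local maximum.

local maximum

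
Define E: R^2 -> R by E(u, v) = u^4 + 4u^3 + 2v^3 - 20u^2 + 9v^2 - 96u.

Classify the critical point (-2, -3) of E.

The mixed partial ∂²E/∂u∂v is 0, so the Hessian at any point is diag(E_uu, E_vv) = diag(4(3u^2 + 6u - 10), 6(2v + 3)).
At (-2, -3): H = diag(-40, -18).
Both eigenvalues are negative, so H is negative definite: a local maximum.

local maximum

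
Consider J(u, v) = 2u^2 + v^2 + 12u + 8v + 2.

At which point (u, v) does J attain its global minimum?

J(u,v) separates as P(u) + Q(v) + 2, so its minimum is min P + min Q + 2.
P'(u) = 4u + 12 vanishes at u ∈ {-3}; Q'(v) = 2v + 8 vanishes at v ∈ {-4}.
Local minima of P (where P''>0): P(-3)=-18. Local minima of Q: Q(-4)=-16.
So the global minimum of J is P(-3) + Q(-4) + 2 = -18 − 16 + 2 = -32, attained at (-3, -4).

(-3, -4)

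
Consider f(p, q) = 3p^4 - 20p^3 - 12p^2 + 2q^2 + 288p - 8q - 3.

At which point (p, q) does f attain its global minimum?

(-2, 2)

f(p,q) separates as A(p) + B(q) − 3, so its minimum is min A + min B − 3.
A'(p) = 12(p - 4)(p - 3)(p + 2) vanishes at p ∈ {-2, 3, 4}; B'(q) = 4q - 8 vanishes at q ∈ {2}.
Local minima of A (where A''>0): A(-2)=-416, A(4)=448. Local minima of B: B(2)=-8.
So the global minimum of f is A(-2) + B(2) − 3 = -416 − 8 − 3 = -427, attained at (-2, 2).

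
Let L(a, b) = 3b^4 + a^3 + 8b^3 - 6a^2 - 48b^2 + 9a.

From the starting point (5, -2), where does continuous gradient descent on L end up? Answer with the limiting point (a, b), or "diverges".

(3, -4)

L is separable, so gradient descent decouples: a follows -∂L/∂a, b follows -∂L/∂b.
∂L/∂a = 3(a - 3)(a - 1); at a=5 this is 24, so a decreases.
∂L/∂b = 12b(b - 2)(b + 4); at b=-2 this is 192, so b decreases.
a converges to its nearest critical value 3 (a local min of the a-part); b converges to -4. The iterate converges to (3, -4).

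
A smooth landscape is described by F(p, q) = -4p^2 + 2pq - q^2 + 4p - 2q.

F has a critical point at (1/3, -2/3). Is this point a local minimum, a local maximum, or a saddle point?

The Hessian of F is constant: H = [[-8, 2], [2, -2]].
det(H) = (-8)·(-2) − 2² = 12.
det(H) > 0 and tr(H) = -10 < 0, so H is negative definite and the point is a local maximum.

local maximum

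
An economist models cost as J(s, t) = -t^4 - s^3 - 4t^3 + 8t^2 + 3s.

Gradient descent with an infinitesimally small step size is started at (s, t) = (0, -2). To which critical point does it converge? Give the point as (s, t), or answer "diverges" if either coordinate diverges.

J is separable, so gradient descent decouples: s follows -∂J/∂s, t follows -∂J/∂t.
∂J/∂s = -3(s - 1)(s + 1); at s=0 this is 3, so s decreases.
∂J/∂t = -4t(t - 1)(t + 4); at t=-2 this is -48, so t increases.
s converges to its nearest critical value -1 (a local min of the s-part); t converges to 0. The iterate converges to (-1, 0).

(-1, 0)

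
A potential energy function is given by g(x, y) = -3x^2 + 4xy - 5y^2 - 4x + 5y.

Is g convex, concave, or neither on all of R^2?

concave

g is quadratic, so its Hessian is the constant matrix H = [[-6, 4], [4, -10]].
det(H) = 44, tr(H) = -16.
det(H) > 0 and tr(H) < 0, so H is negative definite everywhere: concave.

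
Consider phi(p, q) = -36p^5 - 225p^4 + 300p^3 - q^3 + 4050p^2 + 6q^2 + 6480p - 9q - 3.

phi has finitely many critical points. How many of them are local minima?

phi separates as a function of p plus a function of q, so ∇phi=0 decouples.
∂phi/∂p = -180(p - 3)(p + 1)(p + 3)(p + 4) = 0 at p ∈ {-4, -3, -1, 3}; ∂phi/∂q = -3(q - 3)(q - 1) = 0 at q ∈ {1, 3}.
The Hessian is diagonal: diag(phi_pp, phi_qq). Second derivatives: phi_pp(-4)=3780, phi_pp(-3)=-2160, phi_pp(-1)=4320, phi_pp(3)=-30240; phi_qq(1)=6, phi_qq(3)=-6.
Local minima occur where both diagonal entries positive: (-4, 1), (-1, 1). Count: 2.

2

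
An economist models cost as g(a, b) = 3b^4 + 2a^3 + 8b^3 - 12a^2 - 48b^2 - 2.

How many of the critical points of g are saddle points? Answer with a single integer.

3

g separates as a function of a plus a function of b, so ∇g=0 decouples.
∂g/∂a = 6a(a - 4) = 0 at a ∈ {0, 4}; ∂g/∂b = 12b(b - 2)(b + 4) = 0 at b ∈ {-4, 0, 2}.
The Hessian is diagonal: diag(g_aa, g_bb). Second derivatives: g_aa(0)=-24, g_aa(4)=24; g_bb(-4)=288, g_bb(0)=-96, g_bb(2)=144.
Saddle points occur where the two diagonal entries have opposite signs: (0, -4), (0, 2), (4, 0). Count: 3.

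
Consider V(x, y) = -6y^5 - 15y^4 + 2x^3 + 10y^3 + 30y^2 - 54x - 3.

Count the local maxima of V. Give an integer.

V separates as a function of x plus a function of y, so ∇V=0 decouples.
∂V/∂x = 6(x - 3)(x + 3) = 0 at x ∈ {-3, 3}; ∂V/∂y = -30y(y - 1)(y + 1)(y + 2) = 0 at y ∈ {-2, -1, 0, 1}.
The Hessian is diagonal: diag(V_xx, V_yy). Second derivatives: V_xx(-3)=-36, V_xx(3)=36; V_yy(-2)=180, V_yy(-1)=-60, V_yy(0)=60, V_yy(1)=-180.
Local maxima occur where both diagonal entries negative: (-3, -1), (-3, 1). Count: 2.

2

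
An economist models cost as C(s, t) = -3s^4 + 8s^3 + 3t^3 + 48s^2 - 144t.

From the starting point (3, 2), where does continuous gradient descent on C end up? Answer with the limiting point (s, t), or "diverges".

(0, 4)

C is separable, so gradient descent decouples: s follows -∂C/∂s, t follows -∂C/∂t.
∂C/∂s = -12s(s - 4)(s + 2); at s=3 this is 180, so s decreases.
∂C/∂t = 9(t - 4)(t + 4); at t=2 this is -108, so t increases.
s converges to its nearest critical value 0 (a local min of the s-part); t converges to 4. The iterate converges to (0, 4).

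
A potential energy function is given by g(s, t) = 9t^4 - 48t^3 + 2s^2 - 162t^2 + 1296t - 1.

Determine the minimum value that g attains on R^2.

-3322

g(s,t) separates as P(s) + Q(t) − 1, so its minimum is min P + min Q − 1.
P'(s) = 4s vanishes at s ∈ {0}; Q'(t) = 36(t - 4)(t - 3)(t + 3) vanishes at t ∈ {-3, 3, 4}.
Local minima of P (where P''>0): P(0)=0. Local minima of Q: Q(-3)=-3321, Q(4)=1824.
So the global minimum of g is P(0) + Q(-3) − 1 = 0 − 3321 − 1 = -3322, attained at (0, -3).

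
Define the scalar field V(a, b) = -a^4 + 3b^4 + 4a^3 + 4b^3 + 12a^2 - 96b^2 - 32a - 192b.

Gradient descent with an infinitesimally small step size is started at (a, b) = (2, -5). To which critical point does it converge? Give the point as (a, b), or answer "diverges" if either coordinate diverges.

(1, -4)

V is separable, so gradient descent decouples: a follows -∂V/∂a, b follows -∂V/∂b.
∂V/∂a = -4(a - 4)(a - 1)(a + 2); at a=2 this is 32, so a decreases.
∂V/∂b = 12(b - 4)(b + 1)(b + 4); at b=-5 this is -432, so b increases.
a converges to its nearest critical value 1 (a local min of the a-part); b converges to -4. The iterate converges to (1, -4).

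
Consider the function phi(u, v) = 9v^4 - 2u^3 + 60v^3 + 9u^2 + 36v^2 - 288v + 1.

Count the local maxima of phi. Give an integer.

1

phi separates as a function of u plus a function of v, so ∇phi=0 decouples.
∂phi/∂u = -6u(u - 3) = 0 at u ∈ {0, 3}; ∂phi/∂v = 36(v - 1)(v + 2)(v + 4) = 0 at v ∈ {-4, -2, 1}.
The Hessian is diagonal: diag(phi_uu, phi_vv). Second derivatives: phi_uu(0)=18, phi_uu(3)=-18; phi_vv(-4)=360, phi_vv(-2)=-216, phi_vv(1)=540.
Local maxima occur where both diagonal entries negative: (3, -2). Count: 1.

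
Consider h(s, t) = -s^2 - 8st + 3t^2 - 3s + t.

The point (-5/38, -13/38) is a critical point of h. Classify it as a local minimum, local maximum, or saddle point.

The Hessian of h is constant: H = [[-2, -8], [-8, 6]].
det(H) = (-2)·6 − (-8)² = -76.
Since det(H) < 0, H is indefinite and the critical point is a saddle point.

saddle point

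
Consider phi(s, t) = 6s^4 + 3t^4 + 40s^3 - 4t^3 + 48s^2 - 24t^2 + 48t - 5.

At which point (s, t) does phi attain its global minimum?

(-4, -2)

phi(s,t) separates as P(s) + Q(t) − 5, so its minimum is min P + min Q − 5.
P'(s) = 24s(s + 1)(s + 4) vanishes at s ∈ {-4, -1, 0}; Q'(t) = 12(t - 2)(t - 1)(t + 2) vanishes at t ∈ {-2, 1, 2}.
Local minima of P (where P''>0): P(-4)=-256, P(0)=0. Local minima of Q: Q(-2)=-112, Q(2)=16.
So the global minimum of phi is P(-4) + Q(-2) − 5 = -256 − 112 − 5 = -373, attained at (-4, -2).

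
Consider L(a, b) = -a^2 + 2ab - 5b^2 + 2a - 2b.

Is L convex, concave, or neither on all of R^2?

L is quadratic, so its Hessian is the constant matrix H = [[-2, 2], [2, -10]].
det(H) = 16, tr(H) = -12.
det(H) > 0 and tr(H) < 0, so H is negative definite everywhere: concave.

concave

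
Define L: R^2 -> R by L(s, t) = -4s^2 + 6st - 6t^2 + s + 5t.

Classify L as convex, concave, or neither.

L is quadratic, so its Hessian is the constant matrix H = [[-8, 6], [6, -12]].
det(H) = 60, tr(H) = -20.
det(H) > 0 and tr(H) < 0, so H is negative definite everywhere: concave.

concave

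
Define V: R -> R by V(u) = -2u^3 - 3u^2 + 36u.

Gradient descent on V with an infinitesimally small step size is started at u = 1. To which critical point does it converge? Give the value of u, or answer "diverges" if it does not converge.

V'(u) = -6(u - 2)(u + 3), so V'(1) = 24.
Gradient descent moves in the -V' direction, i.e. u is decreasing.
The nearest critical point in that direction is u = -3, where V'' = 30 > 0 (a local minimum). The iterate converges there.

-3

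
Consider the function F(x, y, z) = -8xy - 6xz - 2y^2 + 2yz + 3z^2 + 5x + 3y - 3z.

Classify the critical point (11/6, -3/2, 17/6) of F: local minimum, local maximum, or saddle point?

The Hessian is constant: H = [[0, -8, -6], [-8, -4, 2], [-6, 2, 6]].
Leading principal minors: Δ₁ = 0, Δ₂ = -64, Δ₃ = -48.
The minors fit neither the all-positive nor the alternating-sign pattern, so H is indefinite: a saddle point.

saddle point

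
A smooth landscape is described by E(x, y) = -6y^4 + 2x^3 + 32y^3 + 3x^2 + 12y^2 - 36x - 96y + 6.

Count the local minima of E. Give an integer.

1

E separates as a function of x plus a function of y, so ∇E=0 decouples.
∂E/∂x = 6(x - 2)(x + 3) = 0 at x ∈ {-3, 2}; ∂E/∂y = -24(y - 4)(y - 1)(y + 1) = 0 at y ∈ {-1, 1, 4}.
The Hessian is diagonal: diag(E_xx, E_yy). Second derivatives: E_xx(-3)=-30, E_xx(2)=30; E_yy(-1)=-240, E_yy(1)=144, E_yy(4)=-360.
Local minima occur where both diagonal entries positive: (2, 1). Count: 1.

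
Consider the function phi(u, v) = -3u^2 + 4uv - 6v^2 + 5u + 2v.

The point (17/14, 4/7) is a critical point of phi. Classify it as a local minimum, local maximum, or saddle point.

local maximum

The Hessian of phi is constant: H = [[-6, 4], [4, -12]].
det(H) = (-6)·(-12) − 4² = 56.
det(H) > 0 and tr(H) = -18 < 0, so H is negative definite and the point is a local maximum.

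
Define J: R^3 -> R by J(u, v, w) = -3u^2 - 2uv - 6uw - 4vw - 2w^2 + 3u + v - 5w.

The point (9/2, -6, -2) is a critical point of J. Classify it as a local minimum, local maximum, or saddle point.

The Hessian is constant: H = [[-6, -2, -6], [-2, 0, -4], [-6, -4, -4]].
Leading principal minors: Δ₁ = -6, Δ₂ = -4, Δ₃ = 16.
The minors fit neither the all-positive nor the alternating-sign pattern, so H is indefinite: a saddle point.

saddle point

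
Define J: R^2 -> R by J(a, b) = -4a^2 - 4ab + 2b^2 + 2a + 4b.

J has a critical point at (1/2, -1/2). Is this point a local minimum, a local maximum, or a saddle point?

The Hessian of J is constant: H = [[-8, -4], [-4, 4]].
det(H) = (-8)·4 − (-4)² = -48.
Since det(H) < 0, H is indefinite and the critical point is a saddle point.

saddle point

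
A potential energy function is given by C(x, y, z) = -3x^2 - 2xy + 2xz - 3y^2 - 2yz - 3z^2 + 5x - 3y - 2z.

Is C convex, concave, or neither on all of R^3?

concave

C is quadratic, so its Hessian is the constant matrix H = [[-6, -2, 2], [-2, -6, -2], [2, -2, -6]].
Leading principal minors: -6, 32, -128.
Signs alternate −, +, − ⇒ H ≺ 0 ⇒ concave.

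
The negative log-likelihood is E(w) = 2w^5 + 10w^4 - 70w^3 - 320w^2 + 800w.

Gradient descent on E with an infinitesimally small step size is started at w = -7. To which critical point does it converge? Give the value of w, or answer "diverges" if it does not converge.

diverges

E'(w) = 10(w - 4)(w - 1)(w + 4)(w + 5), so E'(-7) = 5280.
Gradient descent moves in the -E' direction, i.e. w is decreasing.
There is no critical point below w=-7, and E' keeps the same sign, so the iterate runs off to −∞.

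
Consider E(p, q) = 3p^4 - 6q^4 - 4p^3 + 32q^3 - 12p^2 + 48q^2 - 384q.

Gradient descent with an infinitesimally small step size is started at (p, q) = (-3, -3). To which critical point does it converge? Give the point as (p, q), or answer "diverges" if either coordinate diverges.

diverges

E is separable, so gradient descent decouples: p follows -∂E/∂p, q follows -∂E/∂q.
∂E/∂p = 12p(p - 2)(p + 1); at p=-3 this is -360, so p increases.
∂E/∂q = -24(q - 4)(q - 2)(q + 2); at q=-3 this is 840, so q decreases.
The q-coordinate has no critical point in that direction and runs off to infinity.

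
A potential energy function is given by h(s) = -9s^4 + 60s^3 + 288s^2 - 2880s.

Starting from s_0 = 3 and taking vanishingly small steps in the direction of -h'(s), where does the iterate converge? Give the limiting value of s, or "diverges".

h'(s) = -36(s - 5)(s - 4)(s + 4), so h'(3) = -504.
Gradient descent moves in the -h' direction, i.e. s is increasing.
The nearest critical point in that direction is s = 4, where h'' = 288 > 0 (a local minimum). The iterate converges there.

4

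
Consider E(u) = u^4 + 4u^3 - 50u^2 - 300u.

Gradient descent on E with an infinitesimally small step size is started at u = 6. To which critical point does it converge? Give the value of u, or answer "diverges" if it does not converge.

5

E'(u) = 4(u - 5)(u + 3)(u + 5), so E'(6) = 396.
Gradient descent moves in the -E' direction, i.e. u is decreasing.
The nearest critical point in that direction is u = 5, where E'' = 320 > 0 (a local minimum). The iterate converges there.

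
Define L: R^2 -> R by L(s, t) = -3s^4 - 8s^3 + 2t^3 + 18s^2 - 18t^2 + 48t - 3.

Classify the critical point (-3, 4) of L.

The mixed partial ∂²L/∂s∂t is 0, so the Hessian at any point is diag(L_ss, L_tt) = diag(12(-3s^2 - 4s + 3), 12(t - 3)).
At (-3, 4): H = diag(-144, 12).
The eigenvalues have opposite signs, so H is indefinite: a saddle point.

saddle point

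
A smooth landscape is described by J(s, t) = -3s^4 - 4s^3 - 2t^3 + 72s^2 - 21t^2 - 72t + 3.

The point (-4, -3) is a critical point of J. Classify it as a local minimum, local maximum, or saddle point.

The mixed partial ∂²J/∂s∂t is 0, so the Hessian at any point is diag(J_ss, J_tt) = diag(12(-3s^2 - 2s + 12), -6(2t + 7)).
At (-4, -3): H = diag(-336, -6).
Both eigenvalues are negative, so H is negative definite: a local maximum.

local maximum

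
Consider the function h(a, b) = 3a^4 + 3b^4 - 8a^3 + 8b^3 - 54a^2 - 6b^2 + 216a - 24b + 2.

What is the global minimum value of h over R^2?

h(a,b) separates as P(a) + Q(b) + 2, so its minimum is min P + min Q + 2.
P'(a) = 12(a - 3)(a - 2)(a + 3) vanishes at a ∈ {-3, 2, 3}; Q'(b) = 12(b - 1)(b + 1)(b + 2) vanishes at b ∈ {-2, -1, 1}.
Local minima of P (where P''>0): P(-3)=-675, P(3)=189. Local minima of Q: Q(-2)=8, Q(1)=-19.
So the global minimum of h is P(-3) + Q(1) + 2 = -675 − 19 + 2 = -692, attained at (-3, 1).

-692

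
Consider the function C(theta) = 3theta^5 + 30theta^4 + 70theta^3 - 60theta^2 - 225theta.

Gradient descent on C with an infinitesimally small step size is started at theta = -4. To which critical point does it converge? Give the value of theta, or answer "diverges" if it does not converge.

-3

C'(theta) = 15(theta - 1)(theta + 1)(theta + 3)(theta + 5), so C'(-4) = -225.
Gradient descent moves in the -C' direction, i.e. theta is increasing.
The nearest critical point in that direction is theta = -3, where C'' = 240 > 0 (a local minimum). The iterate converges there.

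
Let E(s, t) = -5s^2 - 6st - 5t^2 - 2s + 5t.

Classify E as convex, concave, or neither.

E is quadratic, so its Hessian is the constant matrix H = [[-10, -6], [-6, -10]].
det(H) = 64, tr(H) = -20.
det(H) > 0 and tr(H) < 0, so H is negative definite everywhere: concave.

concave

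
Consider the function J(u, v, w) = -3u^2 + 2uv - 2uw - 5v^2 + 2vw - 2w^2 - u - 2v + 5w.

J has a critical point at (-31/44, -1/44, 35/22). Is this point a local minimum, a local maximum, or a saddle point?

local maximum

The Hessian is constant: H = [[-6, 2, -2], [2, -10, 2], [-2, 2, -4]].
Leading principal minors: Δ₁ = -6, Δ₂ = 56, Δ₃ = -176.
The minors alternate sign starting negative (−, +, −), so H is negative definite: a local maximum.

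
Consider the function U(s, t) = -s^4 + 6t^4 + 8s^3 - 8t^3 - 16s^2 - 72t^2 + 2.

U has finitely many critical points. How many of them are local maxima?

U separates as a function of s plus a function of t, so ∇U=0 decouples.
∂U/∂s = -4s(s - 4)(s - 2) = 0 at s ∈ {0, 2, 4}; ∂U/∂t = 24t(t - 3)(t + 2) = 0 at t ∈ {-2, 0, 3}.
The Hessian is diagonal: diag(U_ss, U_tt). Second derivatives: U_ss(0)=-32, U_ss(2)=16, U_ss(4)=-32; U_tt(-2)=240, U_tt(0)=-144, U_tt(3)=360.
Local maxima occur where both diagonal entries negative: (0, 0), (4, 0). Count: 2.

2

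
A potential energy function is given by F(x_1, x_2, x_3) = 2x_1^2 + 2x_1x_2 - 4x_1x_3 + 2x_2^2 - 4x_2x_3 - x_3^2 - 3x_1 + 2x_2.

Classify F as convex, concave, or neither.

neither

F is quadratic, so its Hessian is the constant matrix H = [[4, 2, -4], [2, 4, -4], [-4, -4, -2]].
Leading principal minors: 4, 12, -88.
Neither pattern holds ⇒ H is indefinite ⇒ neither convex nor concave.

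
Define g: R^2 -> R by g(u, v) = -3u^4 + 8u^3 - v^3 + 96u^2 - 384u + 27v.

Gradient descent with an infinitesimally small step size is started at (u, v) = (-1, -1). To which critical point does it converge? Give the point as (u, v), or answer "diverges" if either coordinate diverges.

(2, -3)

g is separable, so gradient descent decouples: u follows -∂g/∂u, v follows -∂g/∂v.
∂g/∂u = -12(u - 4)(u - 2)(u + 4); at u=-1 this is -540, so u increases.
∂g/∂v = -3(v - 3)(v + 3); at v=-1 this is 24, so v decreases.
u converges to its nearest critical value 2 (a local min of the u-part); v converges to -3. The iterate converges to (2, -3).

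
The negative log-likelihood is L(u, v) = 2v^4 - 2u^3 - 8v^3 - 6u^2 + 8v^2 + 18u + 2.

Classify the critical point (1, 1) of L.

The mixed partial ∂²L/∂u∂v is 0, so the Hessian at any point is diag(L_uu, L_vv) = diag(-12(u + 1), 8(3v^2 - 6v + 2)).
At (1, 1): H = diag(-24, -8).
Both eigenvalues are negative, so H is negative definite: a local maximum.

local maximum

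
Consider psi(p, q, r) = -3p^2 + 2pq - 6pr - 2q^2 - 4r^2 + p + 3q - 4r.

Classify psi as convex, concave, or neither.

concave

psi is quadratic, so its Hessian is the constant matrix H = [[-6, 2, -6], [2, -4, 0], [-6, 0, -8]].
Leading principal minors: -6, 20, -16.
Signs alternate −, +, − ⇒ H ≺ 0 ⇒ concave.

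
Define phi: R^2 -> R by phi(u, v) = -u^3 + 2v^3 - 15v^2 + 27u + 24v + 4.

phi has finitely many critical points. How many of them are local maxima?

phi separates as a function of u plus a function of v, so ∇phi=0 decouples.
∂phi/∂u = -3(u - 3)(u + 3) = 0 at u ∈ {-3, 3}; ∂phi/∂v = 6(v - 4)(v - 1) = 0 at v ∈ {1, 4}.
The Hessian is diagonal: diag(phi_uu, phi_vv). Second derivatives: phi_uu(-3)=18, phi_uu(3)=-18; phi_vv(1)=-18, phi_vv(4)=18.
Local maxima occur where both diagonal entries negative: (3, 1). Count: 1.

1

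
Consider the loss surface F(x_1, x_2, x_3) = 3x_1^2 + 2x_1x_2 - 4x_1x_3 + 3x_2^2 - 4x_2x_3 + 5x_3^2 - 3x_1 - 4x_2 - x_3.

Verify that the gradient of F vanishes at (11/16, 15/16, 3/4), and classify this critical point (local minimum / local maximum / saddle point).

local minimum

∇F = (6x_1 + 2x_2 - 4x_3 - 3, 2x_1 + 6x_2 - 4x_3 - 4, -4x_1 - 4x_2 + 10x_3 - 1); substituting (11/16, 15/16, 3/4) gives ∇F = (0, 0, 0), so (11/16, 15/16, 3/4) is indeed a critical point.
The Hessian is constant: H = [[6, 2, -4], [2, 6, -4], [-4, -4, 10]].
Leading principal minors: Δ₁ = 6, Δ₂ = 32, Δ₃ = 192.
All leading minors are positive, so H is positive definite: a local minimum.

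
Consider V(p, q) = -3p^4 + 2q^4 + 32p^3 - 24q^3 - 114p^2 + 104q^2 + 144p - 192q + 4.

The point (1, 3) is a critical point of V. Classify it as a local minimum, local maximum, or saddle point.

local maximum

The mixed partial ∂²V/∂p∂q is 0, so the Hessian at any point is diag(V_pp, V_qq) = diag(12(-3p^2 + 16p - 19), 8(3q^2 - 18q + 26)).
At (1, 3): H = diag(-72, -8).
Both eigenvalues are negative, so H is negative definite: a local maximum.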